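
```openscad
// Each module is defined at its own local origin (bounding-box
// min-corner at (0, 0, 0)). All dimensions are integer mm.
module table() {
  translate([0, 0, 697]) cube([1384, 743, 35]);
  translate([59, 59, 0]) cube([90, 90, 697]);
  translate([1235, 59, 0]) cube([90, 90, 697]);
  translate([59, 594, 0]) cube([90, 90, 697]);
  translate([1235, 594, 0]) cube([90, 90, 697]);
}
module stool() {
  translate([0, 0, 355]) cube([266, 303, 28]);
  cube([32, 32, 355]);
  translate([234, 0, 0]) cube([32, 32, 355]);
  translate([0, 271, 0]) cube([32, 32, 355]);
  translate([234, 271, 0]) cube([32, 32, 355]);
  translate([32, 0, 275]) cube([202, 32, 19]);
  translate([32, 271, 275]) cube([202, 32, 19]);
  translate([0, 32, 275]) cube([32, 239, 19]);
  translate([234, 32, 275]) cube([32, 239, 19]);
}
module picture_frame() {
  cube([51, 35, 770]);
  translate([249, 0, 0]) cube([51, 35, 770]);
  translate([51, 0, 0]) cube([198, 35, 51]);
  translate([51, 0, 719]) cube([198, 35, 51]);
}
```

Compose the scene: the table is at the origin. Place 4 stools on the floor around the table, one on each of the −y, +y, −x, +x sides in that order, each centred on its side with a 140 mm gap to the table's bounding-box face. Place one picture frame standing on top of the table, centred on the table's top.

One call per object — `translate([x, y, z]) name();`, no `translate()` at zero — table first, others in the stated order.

table();
translate([559, -443, 0]) stool();
translate([559, 883, 0]) stool();
translate([-406, 220, 0]) stool();
translate([1524, 220, 0]) stool();
translate([542, 354, 732]) picture_frame();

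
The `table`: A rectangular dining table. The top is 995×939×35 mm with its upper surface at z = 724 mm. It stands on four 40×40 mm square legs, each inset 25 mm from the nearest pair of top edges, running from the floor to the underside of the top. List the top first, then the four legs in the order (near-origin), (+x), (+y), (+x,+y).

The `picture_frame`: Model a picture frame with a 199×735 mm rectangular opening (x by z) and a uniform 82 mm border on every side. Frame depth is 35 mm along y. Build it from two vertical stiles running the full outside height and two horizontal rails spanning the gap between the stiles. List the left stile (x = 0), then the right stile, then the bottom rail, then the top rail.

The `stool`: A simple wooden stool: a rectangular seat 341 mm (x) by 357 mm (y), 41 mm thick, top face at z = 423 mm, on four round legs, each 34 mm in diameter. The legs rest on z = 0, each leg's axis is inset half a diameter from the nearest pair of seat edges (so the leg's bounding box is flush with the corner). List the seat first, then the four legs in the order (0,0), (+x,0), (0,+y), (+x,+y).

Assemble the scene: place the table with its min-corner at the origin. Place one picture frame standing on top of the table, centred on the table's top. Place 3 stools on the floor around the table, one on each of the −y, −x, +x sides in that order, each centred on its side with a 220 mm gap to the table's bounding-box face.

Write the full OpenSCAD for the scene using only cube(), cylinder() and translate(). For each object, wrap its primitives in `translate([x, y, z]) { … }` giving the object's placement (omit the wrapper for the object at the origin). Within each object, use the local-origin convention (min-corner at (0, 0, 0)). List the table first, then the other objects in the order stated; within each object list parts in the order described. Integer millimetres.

translate([0, 0, 689]) cube([995, 939, 35]);
translate([25, 25, 0]) cube([40, 40, 689]);
translate([930, 25, 0]) cube([40, 40, 689]);
translate([25, 874, 0]) cube([40, 40, 689]);
translate([930, 874, 0]) cube([40, 40, 689]);
translate([316, 452, 724]) {
  cube([82, 35, 899]);
  translate([281, 0, 0]) cube([82, 35, 899]);
  translate([82, 0, 0]) cube([199, 35, 82]);
  translate([82, 0, 817]) cube([199, 35, 82]);
}
translate([327, -577, 0]) {
  translate([0, 0, 382]) cube([341, 357, 41]);
  translate([17, 17, 0]) cylinder(h = 382, r = 17);
  translate([324, 17, 0]) cylinder(h = 382, r = 17);
  translate([17, 340, 0]) cylinder(h = 382, r = 17);
  translate([324, 340, 0]) cylinder(h = 382, r = 17);
}
translate([-561, 291, 0]) {
  translate([0, 0, 382]) cube([341, 357, 41]);
  translate([17, 17, 0]) cylinder(h = 382, r = 17);
  translate([324, 17, 0]) cylinder(h = 382, r = 17);
  translate([17, 340, 0]) cylinder(h = 382, r = 17);
  translate([324, 340, 0]) cylinder(h = 382, r = 17);
}
translate([1215, 291, 0]) {
  translate([0, 0, 382]) cube([341, 357, 41]);
  translate([17, 17, 0]) cylinder(h = 382, r = 17);
  translate([324, 17, 0]) cylinder(h = 382, r = 17);
  translate([17, 340, 0]) cylinder(h = 382, r = 17);
  translate([324, 340, 0]) cylinder(h = 382, r = 17);
}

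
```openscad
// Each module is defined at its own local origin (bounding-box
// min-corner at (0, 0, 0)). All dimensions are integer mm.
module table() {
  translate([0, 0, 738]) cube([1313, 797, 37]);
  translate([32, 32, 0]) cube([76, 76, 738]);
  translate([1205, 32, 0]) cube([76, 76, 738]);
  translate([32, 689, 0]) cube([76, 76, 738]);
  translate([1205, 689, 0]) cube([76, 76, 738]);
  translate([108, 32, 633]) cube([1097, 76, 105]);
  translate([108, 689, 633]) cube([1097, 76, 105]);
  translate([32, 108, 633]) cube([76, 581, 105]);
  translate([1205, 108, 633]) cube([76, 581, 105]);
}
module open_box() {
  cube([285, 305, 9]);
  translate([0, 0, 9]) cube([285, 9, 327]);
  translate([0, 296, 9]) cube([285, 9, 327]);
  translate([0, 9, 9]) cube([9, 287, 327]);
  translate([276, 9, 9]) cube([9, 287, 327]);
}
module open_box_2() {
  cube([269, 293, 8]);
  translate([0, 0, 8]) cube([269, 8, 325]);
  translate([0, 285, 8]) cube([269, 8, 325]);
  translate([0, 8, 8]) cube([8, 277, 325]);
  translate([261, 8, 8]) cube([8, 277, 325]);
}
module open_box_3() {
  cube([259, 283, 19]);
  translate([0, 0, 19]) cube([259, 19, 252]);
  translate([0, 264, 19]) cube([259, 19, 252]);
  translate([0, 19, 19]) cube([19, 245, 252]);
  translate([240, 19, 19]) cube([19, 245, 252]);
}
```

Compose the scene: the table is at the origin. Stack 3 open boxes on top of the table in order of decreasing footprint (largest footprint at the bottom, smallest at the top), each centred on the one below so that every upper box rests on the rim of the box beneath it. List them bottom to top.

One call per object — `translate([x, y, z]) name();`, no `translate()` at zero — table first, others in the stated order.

table();
translate([514, 246, 775]) open_box();
translate([522, 252, 1111]) open_box_2();
translate([527, 257, 1444]) open_box_3();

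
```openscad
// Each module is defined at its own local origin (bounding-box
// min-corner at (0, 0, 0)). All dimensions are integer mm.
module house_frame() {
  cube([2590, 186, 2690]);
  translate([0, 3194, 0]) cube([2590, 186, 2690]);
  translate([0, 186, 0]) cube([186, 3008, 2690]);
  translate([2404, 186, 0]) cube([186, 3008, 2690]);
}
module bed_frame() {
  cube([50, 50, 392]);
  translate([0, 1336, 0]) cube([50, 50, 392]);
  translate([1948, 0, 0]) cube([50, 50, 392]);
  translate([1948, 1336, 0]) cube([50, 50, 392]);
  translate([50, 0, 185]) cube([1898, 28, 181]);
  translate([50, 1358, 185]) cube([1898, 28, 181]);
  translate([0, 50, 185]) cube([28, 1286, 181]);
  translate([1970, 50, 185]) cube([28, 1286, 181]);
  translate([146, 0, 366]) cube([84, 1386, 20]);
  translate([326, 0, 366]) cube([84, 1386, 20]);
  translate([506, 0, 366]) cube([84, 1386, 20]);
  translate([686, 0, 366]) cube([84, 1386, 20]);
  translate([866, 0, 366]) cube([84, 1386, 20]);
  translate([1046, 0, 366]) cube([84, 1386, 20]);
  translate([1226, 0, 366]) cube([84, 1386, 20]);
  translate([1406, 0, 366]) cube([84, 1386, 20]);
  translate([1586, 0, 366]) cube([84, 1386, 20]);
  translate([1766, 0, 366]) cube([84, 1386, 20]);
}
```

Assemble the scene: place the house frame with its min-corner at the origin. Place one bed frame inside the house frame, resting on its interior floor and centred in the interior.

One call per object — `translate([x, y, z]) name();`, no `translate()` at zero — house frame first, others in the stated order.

house_frame();
translate([296, 997, 0]) bed_frame();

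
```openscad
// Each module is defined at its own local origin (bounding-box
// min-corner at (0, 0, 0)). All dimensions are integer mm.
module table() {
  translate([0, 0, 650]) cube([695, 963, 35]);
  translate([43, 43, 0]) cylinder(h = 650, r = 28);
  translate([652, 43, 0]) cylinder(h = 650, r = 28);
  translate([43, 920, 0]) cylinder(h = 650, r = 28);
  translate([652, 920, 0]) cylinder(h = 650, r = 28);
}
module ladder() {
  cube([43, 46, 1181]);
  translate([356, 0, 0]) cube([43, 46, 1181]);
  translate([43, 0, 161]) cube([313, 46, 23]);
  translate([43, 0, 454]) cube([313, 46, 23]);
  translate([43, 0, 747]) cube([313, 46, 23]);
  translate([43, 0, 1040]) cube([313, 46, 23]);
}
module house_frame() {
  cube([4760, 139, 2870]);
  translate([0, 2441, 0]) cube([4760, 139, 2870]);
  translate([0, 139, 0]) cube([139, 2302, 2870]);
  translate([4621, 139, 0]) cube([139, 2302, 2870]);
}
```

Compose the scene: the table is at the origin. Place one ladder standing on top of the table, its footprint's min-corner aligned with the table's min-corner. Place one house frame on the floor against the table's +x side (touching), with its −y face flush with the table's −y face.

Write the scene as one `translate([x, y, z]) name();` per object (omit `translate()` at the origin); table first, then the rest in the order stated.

table();
translate([0, 0, 685]) ladder();
translate([695, 0, 0]) house_frame();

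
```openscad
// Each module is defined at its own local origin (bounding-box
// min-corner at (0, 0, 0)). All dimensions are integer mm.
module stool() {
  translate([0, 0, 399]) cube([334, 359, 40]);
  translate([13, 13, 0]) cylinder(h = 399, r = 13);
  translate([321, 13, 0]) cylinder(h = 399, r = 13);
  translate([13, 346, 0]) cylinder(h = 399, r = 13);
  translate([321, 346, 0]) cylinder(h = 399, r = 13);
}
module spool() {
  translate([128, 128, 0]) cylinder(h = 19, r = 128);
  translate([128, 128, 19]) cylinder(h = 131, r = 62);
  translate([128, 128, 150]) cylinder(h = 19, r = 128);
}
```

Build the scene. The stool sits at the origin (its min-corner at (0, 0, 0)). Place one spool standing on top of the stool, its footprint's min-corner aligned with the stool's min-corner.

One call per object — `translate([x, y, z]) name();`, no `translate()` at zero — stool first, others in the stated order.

stool();
translate([0, 0, 439]) spool();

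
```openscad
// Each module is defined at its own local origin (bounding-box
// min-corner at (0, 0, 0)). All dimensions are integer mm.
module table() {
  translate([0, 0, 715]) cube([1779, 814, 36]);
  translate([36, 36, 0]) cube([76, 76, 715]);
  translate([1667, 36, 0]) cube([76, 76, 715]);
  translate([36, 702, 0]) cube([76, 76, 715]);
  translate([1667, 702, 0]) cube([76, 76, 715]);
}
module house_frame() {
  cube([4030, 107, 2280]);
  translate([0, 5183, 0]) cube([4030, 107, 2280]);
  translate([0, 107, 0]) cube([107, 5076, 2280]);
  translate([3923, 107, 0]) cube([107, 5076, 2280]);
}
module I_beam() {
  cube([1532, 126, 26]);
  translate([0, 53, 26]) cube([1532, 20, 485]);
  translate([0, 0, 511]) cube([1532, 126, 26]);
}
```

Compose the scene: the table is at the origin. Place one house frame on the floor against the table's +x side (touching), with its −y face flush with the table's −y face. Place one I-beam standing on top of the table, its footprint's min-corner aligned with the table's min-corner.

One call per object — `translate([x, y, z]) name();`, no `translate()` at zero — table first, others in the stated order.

table();
translate([1779, 0, 0]) house_frame();
translate([0, 0, 751]) I_beam();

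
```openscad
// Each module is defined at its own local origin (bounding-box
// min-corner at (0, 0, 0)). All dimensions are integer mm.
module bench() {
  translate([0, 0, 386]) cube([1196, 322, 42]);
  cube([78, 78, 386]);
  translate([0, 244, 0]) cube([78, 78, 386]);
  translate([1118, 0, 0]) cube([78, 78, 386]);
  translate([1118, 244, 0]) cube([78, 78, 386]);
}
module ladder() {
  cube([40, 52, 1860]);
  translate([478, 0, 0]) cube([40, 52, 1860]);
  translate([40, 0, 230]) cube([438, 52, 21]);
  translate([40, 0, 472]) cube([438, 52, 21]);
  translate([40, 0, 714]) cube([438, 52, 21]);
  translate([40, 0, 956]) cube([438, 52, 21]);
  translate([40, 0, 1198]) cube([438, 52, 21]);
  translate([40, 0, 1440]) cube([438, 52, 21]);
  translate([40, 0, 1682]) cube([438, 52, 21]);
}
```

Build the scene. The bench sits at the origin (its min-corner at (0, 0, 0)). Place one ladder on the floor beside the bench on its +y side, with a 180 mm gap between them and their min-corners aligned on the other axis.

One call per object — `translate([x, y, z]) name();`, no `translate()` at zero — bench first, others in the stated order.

bench();
translate([0, 502, 0]) ladder();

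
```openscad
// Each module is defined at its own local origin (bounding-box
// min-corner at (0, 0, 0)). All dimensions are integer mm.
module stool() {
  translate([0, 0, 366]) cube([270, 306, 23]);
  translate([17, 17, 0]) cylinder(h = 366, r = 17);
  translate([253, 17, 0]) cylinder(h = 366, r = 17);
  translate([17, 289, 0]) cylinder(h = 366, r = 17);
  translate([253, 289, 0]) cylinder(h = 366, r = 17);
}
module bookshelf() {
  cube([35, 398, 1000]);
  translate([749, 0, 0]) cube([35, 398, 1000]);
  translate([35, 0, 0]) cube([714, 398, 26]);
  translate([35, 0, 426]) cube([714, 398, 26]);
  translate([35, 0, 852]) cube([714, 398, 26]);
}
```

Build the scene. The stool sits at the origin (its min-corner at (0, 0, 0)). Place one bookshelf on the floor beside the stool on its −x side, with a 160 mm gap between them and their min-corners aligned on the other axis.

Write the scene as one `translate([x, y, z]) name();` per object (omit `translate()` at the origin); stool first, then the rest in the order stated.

stool();
translate([-944, 0, 0]) bookshelf();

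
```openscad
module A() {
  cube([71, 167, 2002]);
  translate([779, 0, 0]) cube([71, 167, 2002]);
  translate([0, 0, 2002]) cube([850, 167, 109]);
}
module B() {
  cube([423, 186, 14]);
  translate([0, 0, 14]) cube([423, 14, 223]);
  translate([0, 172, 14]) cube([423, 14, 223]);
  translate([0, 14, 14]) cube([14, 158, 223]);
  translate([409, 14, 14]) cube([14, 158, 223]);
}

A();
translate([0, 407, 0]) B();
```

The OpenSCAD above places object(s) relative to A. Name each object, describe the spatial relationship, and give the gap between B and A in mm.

A is a door frame. B is an open box. The open box is on the floor beside the door frame on its +y side. The gap between the open box and the door frame is 240 mm.

The open box's nearest face is 240 mm from the door frame's +y face.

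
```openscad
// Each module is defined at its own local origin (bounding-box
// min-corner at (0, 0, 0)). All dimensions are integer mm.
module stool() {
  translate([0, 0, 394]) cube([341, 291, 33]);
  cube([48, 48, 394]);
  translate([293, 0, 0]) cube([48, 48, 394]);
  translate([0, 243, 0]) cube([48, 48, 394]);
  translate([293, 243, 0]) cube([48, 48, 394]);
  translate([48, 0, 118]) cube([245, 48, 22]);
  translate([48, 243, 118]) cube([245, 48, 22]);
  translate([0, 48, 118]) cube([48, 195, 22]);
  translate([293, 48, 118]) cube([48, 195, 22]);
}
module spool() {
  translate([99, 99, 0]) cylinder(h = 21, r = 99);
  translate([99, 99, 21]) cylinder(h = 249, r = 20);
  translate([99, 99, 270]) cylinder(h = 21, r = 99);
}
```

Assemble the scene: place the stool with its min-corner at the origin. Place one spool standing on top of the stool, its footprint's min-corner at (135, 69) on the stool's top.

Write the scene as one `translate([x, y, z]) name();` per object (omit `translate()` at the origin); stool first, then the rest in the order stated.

stool();
translate([135, 69, 427]) spool();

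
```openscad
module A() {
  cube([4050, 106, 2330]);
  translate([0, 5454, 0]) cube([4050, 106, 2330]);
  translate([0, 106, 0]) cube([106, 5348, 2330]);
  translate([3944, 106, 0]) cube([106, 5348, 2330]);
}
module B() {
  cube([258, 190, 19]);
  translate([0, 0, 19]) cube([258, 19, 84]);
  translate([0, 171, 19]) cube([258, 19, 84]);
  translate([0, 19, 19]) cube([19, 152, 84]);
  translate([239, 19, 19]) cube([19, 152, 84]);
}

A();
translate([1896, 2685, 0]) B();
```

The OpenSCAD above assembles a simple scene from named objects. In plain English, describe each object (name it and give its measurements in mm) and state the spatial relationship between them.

A is the wall frame of a small rectangular building: four walls, each 2330 mm tall and 106 mm thick, enclosing a footprint 4050 mm (x) by 5560 mm (y) outside-to-outside, with no floor or roof. The front and back walls (the −y and +y sides) span the full width; the two side walls fit between them.

B is an open storage box with external size 258×190×103 mm and wall thickness 19 mm (the base is also 19 mm thick). The base covers the whole footprint; the four walls stand on the base, with the y-facing walls full-width and the x-facing walls fitting between their inner faces.

The open box sits inside the house frame, centred.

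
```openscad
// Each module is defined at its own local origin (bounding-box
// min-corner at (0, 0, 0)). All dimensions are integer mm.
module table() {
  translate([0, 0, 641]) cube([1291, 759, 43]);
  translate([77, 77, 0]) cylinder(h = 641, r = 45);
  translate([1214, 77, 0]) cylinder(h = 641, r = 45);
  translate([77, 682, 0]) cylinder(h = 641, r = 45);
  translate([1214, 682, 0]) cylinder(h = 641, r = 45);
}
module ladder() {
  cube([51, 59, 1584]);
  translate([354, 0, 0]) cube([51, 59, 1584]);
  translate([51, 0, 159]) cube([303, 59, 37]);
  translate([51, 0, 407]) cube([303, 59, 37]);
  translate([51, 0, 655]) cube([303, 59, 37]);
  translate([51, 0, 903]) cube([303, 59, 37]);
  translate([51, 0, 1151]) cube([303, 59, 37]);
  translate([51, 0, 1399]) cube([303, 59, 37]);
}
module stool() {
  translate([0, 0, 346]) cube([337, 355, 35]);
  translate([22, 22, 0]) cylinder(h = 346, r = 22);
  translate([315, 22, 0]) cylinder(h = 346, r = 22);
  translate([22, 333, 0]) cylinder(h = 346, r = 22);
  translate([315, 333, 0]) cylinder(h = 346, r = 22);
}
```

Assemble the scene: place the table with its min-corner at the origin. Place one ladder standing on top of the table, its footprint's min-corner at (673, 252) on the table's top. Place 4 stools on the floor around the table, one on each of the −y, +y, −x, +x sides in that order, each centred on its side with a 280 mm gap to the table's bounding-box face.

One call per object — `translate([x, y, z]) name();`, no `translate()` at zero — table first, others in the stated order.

table();
translate([673, 252, 684]) ladder();
translate([477, -635, 0]) stool();
translate([477, 1039, 0]) stool();
translate([-617, 202, 0]) stool();
translate([1571, 202, 0]) stool();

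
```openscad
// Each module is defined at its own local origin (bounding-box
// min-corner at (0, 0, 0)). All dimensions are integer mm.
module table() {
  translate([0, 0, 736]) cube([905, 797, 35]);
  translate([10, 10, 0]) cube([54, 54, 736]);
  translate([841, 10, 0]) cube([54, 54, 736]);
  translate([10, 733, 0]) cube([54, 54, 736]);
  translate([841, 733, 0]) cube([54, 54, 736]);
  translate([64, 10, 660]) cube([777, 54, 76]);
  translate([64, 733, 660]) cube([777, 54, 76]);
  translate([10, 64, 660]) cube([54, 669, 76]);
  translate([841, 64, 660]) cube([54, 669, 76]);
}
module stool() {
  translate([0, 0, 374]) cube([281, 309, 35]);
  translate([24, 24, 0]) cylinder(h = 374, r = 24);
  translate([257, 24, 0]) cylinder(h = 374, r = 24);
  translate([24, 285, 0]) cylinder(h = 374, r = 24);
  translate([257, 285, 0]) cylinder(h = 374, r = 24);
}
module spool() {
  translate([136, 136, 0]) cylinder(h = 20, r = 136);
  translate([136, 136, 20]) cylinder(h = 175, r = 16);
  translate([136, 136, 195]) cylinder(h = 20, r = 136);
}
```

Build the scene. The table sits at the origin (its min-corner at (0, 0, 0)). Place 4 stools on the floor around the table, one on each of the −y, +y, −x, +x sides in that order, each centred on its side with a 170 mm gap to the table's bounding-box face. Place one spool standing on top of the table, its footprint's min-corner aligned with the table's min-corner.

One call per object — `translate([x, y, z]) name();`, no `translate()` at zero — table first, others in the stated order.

table();
translate([312, -479, 0]) stool();
translate([312, 967, 0]) stool();
translate([-451, 244, 0]) stool();
translate([1075, 244, 0]) stool();
translate([0, 0, 771]) spool();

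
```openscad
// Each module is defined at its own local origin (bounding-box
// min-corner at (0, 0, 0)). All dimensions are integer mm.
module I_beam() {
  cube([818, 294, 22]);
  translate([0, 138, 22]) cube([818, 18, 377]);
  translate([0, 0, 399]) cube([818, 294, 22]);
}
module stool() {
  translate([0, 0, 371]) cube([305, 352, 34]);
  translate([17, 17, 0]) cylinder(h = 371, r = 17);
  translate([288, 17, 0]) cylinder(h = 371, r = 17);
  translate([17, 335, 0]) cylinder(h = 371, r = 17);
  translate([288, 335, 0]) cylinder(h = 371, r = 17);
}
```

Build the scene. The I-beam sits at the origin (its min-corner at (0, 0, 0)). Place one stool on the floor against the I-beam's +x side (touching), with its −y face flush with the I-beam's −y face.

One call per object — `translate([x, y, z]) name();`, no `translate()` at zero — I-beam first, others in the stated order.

I_beam();
translate([818, 0, 0]) stool();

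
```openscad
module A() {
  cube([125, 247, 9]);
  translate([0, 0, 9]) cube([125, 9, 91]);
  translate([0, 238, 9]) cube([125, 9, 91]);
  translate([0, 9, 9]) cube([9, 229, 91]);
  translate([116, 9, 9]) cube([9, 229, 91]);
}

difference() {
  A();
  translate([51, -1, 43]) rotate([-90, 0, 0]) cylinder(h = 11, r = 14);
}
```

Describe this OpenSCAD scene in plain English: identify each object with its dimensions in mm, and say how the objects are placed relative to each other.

A is an open storage box with external size 125×247×100 mm and wall thickness 9 mm (the base is also 9 mm thick). The base covers the whole footprint; the four walls stand on the base, with the y-facing walls full-width and the x-facing walls fitting between their inner faces.

The open box has a circular hole of radius 14 mm through its front wall, centred at (x = 51, z = 43).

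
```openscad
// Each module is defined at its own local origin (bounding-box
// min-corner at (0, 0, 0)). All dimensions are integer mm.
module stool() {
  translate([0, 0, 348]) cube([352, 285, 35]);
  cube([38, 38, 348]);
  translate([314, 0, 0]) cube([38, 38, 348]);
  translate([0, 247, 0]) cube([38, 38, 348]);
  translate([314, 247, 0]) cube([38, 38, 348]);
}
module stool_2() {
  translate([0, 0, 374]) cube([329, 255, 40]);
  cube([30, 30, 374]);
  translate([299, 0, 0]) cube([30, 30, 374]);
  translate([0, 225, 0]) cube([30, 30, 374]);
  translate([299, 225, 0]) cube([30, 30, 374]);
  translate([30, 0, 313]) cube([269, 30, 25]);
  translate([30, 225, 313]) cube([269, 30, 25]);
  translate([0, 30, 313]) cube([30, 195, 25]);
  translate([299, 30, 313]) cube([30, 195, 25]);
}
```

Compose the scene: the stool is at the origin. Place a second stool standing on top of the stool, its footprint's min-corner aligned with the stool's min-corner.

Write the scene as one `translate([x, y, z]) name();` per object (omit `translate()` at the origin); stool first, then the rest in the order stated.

stool();
translate([0, 0, 383]) stool_2();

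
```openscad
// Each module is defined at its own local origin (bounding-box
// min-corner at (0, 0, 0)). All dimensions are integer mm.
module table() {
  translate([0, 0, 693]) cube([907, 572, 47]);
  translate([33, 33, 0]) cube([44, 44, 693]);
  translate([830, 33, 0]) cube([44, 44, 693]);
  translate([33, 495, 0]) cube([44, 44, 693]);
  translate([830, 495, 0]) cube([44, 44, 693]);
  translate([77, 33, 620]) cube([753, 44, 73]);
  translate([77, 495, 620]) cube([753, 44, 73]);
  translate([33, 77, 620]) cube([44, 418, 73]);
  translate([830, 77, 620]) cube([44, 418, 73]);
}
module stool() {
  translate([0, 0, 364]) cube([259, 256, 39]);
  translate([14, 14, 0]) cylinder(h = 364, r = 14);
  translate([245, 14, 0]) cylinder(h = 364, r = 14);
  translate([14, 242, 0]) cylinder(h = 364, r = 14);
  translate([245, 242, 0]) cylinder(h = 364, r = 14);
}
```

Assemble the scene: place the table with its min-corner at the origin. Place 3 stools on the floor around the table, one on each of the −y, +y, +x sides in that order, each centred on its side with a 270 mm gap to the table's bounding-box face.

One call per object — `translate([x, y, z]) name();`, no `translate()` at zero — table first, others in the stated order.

table();
translate([324, -526, 0]) stool();
translate([324, 842, 0]) stool();
translate([1177, 158, 0]) stool();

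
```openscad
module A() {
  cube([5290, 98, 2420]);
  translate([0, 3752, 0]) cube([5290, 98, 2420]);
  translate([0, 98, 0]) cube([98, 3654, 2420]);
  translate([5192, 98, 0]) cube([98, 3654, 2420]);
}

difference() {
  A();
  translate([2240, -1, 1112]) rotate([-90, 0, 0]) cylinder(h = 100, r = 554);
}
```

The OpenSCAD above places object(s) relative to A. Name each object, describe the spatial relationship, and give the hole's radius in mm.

A is a house frame. The house frame has a circular hole through its front wall. The hole's radius is 554 mm.

The subtracted cylinder has r = 554 mm.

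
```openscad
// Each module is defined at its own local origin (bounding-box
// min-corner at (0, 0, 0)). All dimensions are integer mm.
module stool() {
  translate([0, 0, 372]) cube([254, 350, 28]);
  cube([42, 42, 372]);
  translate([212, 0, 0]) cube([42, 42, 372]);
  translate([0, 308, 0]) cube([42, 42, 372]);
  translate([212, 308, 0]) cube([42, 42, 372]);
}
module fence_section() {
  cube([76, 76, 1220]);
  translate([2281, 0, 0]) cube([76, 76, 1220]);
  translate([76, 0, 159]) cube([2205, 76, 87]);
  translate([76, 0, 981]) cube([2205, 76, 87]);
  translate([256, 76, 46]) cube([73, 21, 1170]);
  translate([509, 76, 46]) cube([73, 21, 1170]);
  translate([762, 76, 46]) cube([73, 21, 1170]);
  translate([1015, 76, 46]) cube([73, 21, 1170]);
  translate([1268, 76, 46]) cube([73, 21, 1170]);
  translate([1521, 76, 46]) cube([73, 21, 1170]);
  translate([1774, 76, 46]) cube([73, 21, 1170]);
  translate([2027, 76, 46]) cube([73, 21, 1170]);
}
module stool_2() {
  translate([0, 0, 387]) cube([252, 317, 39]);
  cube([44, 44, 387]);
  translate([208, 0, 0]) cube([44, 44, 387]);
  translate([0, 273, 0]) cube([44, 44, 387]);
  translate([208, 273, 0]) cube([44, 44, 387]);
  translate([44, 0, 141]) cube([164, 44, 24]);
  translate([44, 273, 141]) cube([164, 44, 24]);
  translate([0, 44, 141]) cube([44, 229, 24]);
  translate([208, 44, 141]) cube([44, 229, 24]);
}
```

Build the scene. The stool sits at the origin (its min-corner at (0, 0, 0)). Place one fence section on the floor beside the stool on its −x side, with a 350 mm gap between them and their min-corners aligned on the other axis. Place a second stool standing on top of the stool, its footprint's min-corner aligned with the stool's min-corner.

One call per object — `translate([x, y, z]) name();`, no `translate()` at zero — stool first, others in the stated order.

stool();
translate([-2707, 0, 0]) fence_section();
translate([0, 0, 400]) stool_2();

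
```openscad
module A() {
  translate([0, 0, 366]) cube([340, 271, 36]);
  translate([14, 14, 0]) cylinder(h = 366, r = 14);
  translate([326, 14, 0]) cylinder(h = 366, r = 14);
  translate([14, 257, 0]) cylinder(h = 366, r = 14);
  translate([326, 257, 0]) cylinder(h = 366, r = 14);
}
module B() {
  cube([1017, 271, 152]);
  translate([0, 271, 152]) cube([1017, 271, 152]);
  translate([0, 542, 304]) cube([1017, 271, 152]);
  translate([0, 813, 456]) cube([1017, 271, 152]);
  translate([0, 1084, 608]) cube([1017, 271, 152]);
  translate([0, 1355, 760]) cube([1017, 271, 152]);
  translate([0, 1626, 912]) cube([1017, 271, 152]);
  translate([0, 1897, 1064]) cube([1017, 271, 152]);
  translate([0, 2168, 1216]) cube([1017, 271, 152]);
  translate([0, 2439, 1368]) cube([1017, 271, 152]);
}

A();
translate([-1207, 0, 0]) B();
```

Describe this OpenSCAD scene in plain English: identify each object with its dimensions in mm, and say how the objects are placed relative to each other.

A is a four-legged stool. The seat is a 340×271×36 mm slab whose top surface is at z = 402 mm; four round legs, each 28 mm in diameter, run from the floor (z = 0) to the underside of the seat, each leg's axis is inset half a diameter from the nearest pair of seat edges (so the leg's bounding box is flush with the corner).

B is a run of 10 identical solid stair steps. Each tread is 1017×271 mm and each step block is 152 mm high. Step 1 rests on the floor; step k is offset from step 1 by (k−1)×271 mm in y and (k−1)×152 mm in z.

The staircase is on the floor beside the stool on its −x side.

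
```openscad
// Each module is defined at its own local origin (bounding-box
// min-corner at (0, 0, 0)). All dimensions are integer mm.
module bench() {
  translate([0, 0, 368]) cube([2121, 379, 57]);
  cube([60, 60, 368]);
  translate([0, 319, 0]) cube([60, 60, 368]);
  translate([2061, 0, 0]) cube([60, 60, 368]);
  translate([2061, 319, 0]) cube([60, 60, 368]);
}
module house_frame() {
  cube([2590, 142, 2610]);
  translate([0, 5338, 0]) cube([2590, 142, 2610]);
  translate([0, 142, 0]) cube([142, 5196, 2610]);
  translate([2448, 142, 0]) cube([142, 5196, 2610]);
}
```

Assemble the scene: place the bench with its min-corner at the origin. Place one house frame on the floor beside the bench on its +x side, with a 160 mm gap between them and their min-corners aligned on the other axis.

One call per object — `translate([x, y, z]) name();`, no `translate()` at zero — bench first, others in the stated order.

bench();
translate([2281, 0, 0]) house_frame();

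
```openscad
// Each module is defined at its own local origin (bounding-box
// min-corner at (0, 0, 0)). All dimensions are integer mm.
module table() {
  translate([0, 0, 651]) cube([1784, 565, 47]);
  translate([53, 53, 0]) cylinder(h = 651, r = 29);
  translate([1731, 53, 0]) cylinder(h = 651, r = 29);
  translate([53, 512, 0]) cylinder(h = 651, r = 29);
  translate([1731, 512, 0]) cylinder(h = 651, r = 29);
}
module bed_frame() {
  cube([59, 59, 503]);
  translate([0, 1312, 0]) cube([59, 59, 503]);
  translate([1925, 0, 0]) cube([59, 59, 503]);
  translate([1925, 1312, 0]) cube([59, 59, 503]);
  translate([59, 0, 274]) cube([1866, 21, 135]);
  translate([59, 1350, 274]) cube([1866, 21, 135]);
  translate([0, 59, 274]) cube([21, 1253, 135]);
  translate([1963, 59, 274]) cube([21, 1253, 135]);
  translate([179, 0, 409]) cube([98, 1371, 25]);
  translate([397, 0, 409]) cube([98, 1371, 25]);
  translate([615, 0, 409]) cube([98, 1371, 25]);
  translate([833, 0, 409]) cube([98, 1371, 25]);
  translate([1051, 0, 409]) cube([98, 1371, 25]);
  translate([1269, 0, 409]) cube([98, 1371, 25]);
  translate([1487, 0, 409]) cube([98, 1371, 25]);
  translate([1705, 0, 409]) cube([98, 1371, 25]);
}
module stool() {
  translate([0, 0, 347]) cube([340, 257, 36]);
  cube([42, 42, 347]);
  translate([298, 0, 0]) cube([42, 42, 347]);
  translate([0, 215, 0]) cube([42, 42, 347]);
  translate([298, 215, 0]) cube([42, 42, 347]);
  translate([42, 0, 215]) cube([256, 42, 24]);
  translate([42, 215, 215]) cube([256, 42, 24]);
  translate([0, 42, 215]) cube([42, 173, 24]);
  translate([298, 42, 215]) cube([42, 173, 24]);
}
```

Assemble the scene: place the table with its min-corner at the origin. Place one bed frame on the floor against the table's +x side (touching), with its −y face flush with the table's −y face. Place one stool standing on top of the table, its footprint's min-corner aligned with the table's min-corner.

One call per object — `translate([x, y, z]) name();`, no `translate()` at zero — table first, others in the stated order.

table();
translate([1784, 0, 0]) bed_frame();
translate([0, 0, 698]) stool();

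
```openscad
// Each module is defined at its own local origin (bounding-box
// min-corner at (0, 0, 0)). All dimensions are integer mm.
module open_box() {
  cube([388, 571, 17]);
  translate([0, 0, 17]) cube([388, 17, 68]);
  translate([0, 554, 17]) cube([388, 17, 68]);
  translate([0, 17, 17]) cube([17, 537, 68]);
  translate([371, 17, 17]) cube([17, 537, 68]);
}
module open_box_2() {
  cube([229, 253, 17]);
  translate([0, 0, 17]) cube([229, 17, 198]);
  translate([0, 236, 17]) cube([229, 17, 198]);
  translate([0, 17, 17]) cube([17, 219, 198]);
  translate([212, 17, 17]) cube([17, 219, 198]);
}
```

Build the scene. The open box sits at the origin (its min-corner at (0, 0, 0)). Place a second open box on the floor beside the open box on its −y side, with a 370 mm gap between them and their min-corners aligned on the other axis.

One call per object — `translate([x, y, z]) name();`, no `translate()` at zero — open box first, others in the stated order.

open_box();
translate([0, -623, 0]) open_box_2();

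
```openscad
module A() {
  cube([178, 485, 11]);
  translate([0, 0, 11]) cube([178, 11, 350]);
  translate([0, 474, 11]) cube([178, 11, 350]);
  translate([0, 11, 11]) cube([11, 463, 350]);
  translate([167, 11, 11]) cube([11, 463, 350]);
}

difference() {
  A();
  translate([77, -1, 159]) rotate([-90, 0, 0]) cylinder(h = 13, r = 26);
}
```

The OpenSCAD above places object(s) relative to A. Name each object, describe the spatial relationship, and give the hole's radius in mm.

A is an open box. The open box has a circular hole through its front wall. The hole's radius is 26 mm.

The subtracted cylinder has r = 26 mm.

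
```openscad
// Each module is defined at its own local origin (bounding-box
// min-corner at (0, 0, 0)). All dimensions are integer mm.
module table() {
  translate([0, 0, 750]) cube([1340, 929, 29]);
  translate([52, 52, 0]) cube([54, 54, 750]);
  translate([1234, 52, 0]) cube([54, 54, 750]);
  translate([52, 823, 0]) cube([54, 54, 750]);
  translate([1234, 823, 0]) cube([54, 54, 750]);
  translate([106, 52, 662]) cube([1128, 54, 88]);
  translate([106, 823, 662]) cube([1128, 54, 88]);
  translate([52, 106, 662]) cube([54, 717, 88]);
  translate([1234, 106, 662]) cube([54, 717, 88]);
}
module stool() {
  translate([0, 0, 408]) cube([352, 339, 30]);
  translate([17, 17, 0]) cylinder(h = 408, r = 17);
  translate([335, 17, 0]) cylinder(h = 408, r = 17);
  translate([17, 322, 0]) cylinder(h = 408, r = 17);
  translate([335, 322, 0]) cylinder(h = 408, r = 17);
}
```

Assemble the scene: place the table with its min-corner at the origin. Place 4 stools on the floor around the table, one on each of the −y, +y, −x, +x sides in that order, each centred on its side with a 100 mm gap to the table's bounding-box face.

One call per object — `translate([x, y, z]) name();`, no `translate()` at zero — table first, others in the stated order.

table();
translate([494, -439, 0]) stool();
translate([494, 1029, 0]) stool();
translate([-452, 295, 0]) stool();
translate([1440, 295, 0]) stool();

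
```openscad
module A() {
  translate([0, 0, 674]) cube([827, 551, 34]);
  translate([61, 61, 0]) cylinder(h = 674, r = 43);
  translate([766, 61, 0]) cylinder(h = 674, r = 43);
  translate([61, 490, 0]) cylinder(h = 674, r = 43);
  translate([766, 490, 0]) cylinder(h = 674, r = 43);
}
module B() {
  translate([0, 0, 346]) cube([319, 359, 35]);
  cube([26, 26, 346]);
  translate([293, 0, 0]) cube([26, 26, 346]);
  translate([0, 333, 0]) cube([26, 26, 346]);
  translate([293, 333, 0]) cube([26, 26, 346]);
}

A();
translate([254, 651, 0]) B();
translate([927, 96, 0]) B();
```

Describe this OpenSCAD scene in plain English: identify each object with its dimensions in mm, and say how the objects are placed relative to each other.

A is a table with a 827×551 mm rectangular top, 34 mm thick, top surface at z = 708 mm, supported by four round legs of 86 mm diameter, each leg's bounding box inset 18 mm from the nearest pair of top edges, running from the floor.

B is a simple wooden stool: a rectangular seat 319 mm (x) by 359 mm (y), 35 mm thick, top face at z = 381 mm, on four square legs, each 26×26 mm in cross-section. The legs rest on z = 0, each flush with a corner of the seat.

Two stools sit around the table at the +y, +x sides.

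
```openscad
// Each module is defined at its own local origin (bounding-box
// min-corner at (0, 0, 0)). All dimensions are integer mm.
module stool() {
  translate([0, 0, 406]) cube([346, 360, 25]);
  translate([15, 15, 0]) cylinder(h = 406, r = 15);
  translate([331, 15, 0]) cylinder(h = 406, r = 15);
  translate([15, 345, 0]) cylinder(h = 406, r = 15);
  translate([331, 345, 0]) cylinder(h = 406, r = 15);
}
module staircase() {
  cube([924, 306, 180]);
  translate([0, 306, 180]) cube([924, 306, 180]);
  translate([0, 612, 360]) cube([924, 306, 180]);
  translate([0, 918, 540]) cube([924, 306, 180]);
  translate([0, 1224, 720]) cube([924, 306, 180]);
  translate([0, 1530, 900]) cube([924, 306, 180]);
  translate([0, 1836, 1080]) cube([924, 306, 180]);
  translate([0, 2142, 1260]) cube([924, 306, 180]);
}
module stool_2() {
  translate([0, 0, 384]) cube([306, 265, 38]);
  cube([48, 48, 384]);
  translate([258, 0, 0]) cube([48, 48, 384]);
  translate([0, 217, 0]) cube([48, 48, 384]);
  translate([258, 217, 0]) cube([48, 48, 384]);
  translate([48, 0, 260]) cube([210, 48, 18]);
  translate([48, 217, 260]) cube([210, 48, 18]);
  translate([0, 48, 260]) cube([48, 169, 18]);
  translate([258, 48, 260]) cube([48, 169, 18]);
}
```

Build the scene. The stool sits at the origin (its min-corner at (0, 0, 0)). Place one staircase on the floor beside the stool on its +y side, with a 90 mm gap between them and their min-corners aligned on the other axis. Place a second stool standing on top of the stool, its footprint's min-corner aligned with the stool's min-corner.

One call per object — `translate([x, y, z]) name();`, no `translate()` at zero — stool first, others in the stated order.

stool();
translate([0, 450, 0]) staircase();
translate([0, 0, 431]) stool_2();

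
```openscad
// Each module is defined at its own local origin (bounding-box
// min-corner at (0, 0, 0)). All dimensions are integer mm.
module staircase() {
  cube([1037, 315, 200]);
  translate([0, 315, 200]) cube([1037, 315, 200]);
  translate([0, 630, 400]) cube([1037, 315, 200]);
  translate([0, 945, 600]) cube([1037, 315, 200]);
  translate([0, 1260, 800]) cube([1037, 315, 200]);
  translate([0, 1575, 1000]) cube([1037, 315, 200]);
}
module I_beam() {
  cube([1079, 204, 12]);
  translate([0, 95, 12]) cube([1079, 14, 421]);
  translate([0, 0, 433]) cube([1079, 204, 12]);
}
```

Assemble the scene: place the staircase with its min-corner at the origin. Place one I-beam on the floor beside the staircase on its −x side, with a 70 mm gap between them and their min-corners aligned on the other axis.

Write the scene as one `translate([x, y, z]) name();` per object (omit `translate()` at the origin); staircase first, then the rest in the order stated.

staircase();
translate([-1149, 0, 0]) I_beam();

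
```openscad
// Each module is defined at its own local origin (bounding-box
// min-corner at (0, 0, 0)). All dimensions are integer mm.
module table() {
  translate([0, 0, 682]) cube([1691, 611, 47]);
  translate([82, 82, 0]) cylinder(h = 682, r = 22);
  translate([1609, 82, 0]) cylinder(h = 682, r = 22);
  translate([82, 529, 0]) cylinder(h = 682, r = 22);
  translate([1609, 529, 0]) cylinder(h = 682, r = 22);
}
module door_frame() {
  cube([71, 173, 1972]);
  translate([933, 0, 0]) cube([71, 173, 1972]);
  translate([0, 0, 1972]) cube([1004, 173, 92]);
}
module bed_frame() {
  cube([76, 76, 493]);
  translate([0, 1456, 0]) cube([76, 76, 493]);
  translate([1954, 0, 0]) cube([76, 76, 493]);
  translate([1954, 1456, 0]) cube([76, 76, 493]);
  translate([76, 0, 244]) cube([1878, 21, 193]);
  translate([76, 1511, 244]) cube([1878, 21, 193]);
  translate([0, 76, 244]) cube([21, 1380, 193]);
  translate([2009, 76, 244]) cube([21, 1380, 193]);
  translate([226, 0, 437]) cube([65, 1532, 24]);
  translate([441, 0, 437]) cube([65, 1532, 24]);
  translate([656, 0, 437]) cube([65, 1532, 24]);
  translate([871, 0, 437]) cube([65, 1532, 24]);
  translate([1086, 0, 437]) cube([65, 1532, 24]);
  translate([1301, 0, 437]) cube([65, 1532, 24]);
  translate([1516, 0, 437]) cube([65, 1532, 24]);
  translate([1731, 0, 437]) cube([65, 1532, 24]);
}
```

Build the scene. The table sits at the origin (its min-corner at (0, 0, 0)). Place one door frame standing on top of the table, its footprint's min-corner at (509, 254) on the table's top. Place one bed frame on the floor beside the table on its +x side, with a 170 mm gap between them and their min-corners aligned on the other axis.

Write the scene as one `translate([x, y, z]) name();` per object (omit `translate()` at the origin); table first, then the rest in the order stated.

table();
translate([509, 254, 729]) door_frame();
translate([1861, 0, 0]) bed_frame();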